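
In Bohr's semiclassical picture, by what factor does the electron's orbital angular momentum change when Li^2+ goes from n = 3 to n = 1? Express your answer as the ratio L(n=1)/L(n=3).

1/3

L = nℏ depends only on n, so L ∝ n.
L(n=1)/L(n=3) = (1/3)^1 = 1/3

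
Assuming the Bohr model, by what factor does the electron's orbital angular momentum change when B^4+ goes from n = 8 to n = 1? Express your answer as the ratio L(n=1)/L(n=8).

1/8

L = nℏ depends only on n, so L ∝ n.
L(n=1)/L(n=8) = (1/8)^1 = 1/8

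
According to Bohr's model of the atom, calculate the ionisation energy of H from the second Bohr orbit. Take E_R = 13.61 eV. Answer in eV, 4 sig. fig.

3.402 eV

E_n = −E_R·Z²/n² = −13.61 × 1²/2² eV = -3.402 eV
Ionisation energy = −E_n = 3.402 eV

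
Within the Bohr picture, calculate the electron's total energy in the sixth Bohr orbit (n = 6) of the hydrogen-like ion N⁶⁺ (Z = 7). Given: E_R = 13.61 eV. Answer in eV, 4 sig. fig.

E_n = −E_R·Z²/n² = −13.61 × 7²/6² = -18.52 eV

-18.52 eV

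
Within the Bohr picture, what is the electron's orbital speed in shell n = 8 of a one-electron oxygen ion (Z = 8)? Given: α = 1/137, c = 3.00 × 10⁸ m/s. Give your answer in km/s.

v_n = Zαc/n = 8 × 0.00730 × 3.00 × 10⁸ / 8
    = 2190 km/s

2190 km/s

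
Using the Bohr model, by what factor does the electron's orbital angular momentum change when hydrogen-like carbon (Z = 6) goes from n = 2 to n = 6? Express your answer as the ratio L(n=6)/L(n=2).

3

L = nℏ depends only on n, so L ∝ n.
L(n=6)/L(n=2) = (6/2)^1 = 3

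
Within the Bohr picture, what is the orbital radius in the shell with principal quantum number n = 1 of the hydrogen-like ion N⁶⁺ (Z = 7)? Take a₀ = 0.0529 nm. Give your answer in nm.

r_n = n²a₀/Z = 1² × 0.0529 / 7
    = 1 × 0.0529 / 7 = 0.00756 nm

0.00756 nm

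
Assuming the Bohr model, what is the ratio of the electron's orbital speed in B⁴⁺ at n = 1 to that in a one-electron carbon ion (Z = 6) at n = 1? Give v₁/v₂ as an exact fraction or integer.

v ∝ Z^1 · n^-1
v₁/v₂ = (5/6)^1 · (1/1)^-1 = 5/6

5/6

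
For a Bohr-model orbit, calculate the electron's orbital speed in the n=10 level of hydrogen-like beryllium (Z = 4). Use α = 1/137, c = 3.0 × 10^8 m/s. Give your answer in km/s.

v_n = Zαc/n = 4 × 0.0073 × 3.0 × 10^8 / 10
    = 880 km/s

880 km/s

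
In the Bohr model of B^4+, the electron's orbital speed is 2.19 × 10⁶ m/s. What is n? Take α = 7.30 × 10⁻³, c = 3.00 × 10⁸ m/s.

v_n = Zαc/n ⇒ n = Zαc/v = 5 × 0.00730 × 3.00 × 10⁸ / 2.19 × 10⁶ ≈ 5.00
n = 5

5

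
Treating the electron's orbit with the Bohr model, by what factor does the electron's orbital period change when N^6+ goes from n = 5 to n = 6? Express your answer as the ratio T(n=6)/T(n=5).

216/125

T ∝ Z^-2 · n^3; with Z fixed, T ∝ n^3.
T(n=6)/T(n=5) = (6/5)^3 = 216/125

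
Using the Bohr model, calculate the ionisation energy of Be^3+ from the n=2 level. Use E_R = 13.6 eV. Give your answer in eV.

E_n = −E_R·Z²/n² = −13.6 × 4²/2² eV = -54.4 eV
Ionisation energy = −E_n = 54.4 eV

54.4 eV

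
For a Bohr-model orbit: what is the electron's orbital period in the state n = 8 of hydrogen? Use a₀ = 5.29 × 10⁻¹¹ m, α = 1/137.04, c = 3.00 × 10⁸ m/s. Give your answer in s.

r = n²a₀/Z = 8²·5.29 × 10⁻¹¹/1 = 3.39 × 10⁻⁹ m
v = Zαc/n = 1·0.00730·3.00 × 10⁸/8 = 2.74 × 10⁵ m/s
T = 2πr/v = 7.77 × 10⁻¹⁴ s

7.77 × 10⁻¹⁴ s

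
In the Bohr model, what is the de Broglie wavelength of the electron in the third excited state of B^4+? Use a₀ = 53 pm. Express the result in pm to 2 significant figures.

270 pm

The Bohr quantisation condition is nλ = 2πr_n.
r_n = n²a₀/Z = 170 pm
λ = 2πr_n/n = 2π·170/4 = 270 pm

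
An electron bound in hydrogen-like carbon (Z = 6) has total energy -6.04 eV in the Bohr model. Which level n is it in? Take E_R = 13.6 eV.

9

E_n = −E_R Z²/n² ⇒ n² = E_R Z²/(−E_n) = 13.6 × 6² / 6.04 ≈ 81.06
n = 9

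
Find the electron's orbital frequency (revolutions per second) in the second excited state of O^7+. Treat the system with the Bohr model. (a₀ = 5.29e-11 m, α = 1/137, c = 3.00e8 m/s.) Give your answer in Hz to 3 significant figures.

1.56e16 Hz

r = n²a₀/Z = 5.95e-11 m, v = Zαc/n = 5.84e6 m/s
f = v/(2πr) = 1.56e16 Hz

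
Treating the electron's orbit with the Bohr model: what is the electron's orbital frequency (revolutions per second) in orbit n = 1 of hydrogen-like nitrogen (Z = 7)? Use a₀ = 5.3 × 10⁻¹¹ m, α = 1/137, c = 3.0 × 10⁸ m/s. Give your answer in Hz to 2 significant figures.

r = n²a₀/Z = 7.6 × 10⁻¹² m, v = Zαc/n = 1.5 × 10⁷ m/s
f = v/(2πr) = 3.2 × 10¹⁷ Hz

3.2 × 10¹⁷ Hz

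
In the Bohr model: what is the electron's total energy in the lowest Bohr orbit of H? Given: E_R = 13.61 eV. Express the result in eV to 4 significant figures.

-13.61 eV

E_n = −E_R·Z²/n² = −13.61 × 1²/1² = -13.61 eV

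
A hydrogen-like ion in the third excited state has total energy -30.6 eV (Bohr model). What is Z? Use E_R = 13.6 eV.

E_n = −E_R Z²/n² ⇒ Z² = −E_n n²/E_R = 30.6 × 4² / 13.6 ≈ 36.00
Z = 6

6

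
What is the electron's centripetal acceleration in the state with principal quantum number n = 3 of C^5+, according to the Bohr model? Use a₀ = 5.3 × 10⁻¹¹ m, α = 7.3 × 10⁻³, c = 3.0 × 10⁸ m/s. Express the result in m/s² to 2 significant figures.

2.4 × 10²³ m/s²

r = n²a₀/Z = 8.0 × 10⁻¹¹ m, v = Zαc/n = 4.4 × 10⁶ m/s
a = v²/r = (4.4 × 10⁶)² / 8.0 × 10⁻¹¹ = 2.4 × 10²³ m/s²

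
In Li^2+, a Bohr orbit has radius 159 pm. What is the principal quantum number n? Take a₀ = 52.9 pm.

r_n = n²a₀/Z ⇒ n² = rZ/a₀ = 159 × 3 / 52.9 ≈ 9.02
n = 3

3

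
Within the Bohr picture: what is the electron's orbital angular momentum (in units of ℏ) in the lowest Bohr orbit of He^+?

L_n = nℏ, so L/ℏ = n = 1.

1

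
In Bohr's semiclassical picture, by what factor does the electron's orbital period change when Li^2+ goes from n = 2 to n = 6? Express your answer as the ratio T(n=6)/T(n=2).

27

T ∝ Z^-2 · n^3; with Z fixed, T ∝ n^3.
T(n=6)/T(n=2) = (6/2)^3 = 27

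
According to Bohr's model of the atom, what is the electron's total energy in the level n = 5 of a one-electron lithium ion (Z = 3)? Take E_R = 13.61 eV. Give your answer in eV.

E_n = −E_R·Z²/n² = −13.61 × 3²/5² = -4.900 eV

-4.900 eV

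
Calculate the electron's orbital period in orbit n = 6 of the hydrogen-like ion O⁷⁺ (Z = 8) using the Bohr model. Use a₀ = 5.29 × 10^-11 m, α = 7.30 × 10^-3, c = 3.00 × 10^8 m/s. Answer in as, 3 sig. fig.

512 as

r = n²a₀/Z = 6²·5.29 × 10^-11/8 = 2.38 × 10^-10 m
v = Zαc/n = 8·0.00730·3.00 × 10^8/6 = 2.92 × 10^6 m/s
T = 2πr/v = 5.12 × 10^-16 s = 512 as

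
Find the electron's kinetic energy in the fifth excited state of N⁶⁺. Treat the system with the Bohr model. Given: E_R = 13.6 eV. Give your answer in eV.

For a Coulomb orbit the virial theorem gives K = −E_n.
E_n = −E_R·Z²/n², so K = E_R·Z²/n² = 13.6 × 7²/6² = 18.5 eV

18.5 eV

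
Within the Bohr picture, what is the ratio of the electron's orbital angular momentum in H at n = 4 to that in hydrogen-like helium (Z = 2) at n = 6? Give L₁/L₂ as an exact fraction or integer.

L = nℏ is independent of Z.
L₁/L₂ = n₁/n₂ = 4/6 = 2/3

2/3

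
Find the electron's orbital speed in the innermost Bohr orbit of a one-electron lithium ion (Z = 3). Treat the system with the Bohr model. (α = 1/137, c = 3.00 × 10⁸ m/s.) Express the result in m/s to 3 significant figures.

v_n = Zαc/n = 3 × 0.00730 × 3.00 × 10⁸ / 1
    = 6.57 × 10⁶ m/s

6.57 × 10⁶ m/s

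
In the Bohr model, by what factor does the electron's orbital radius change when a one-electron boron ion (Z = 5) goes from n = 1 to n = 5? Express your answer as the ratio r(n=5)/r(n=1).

r ∝ Z^-1 · n^2; with Z fixed, r ∝ n^2.
r(n=5)/r(n=1) = (5/1)^2 = 25

25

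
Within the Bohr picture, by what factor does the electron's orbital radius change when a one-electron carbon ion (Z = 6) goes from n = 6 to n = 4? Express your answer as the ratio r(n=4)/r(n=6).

r ∝ Z^-1 · n^2; with Z fixed, r ∝ n^2.
r(n=4)/r(n=6) = (4/6)^2 = 4/9

4/9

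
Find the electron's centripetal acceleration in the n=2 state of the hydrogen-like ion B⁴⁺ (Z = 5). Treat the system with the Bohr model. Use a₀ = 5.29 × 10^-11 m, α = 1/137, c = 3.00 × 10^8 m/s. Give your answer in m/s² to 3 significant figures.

r = n²a₀/Z = 4.23 × 10^-11 m, v = Zαc/n = 5.47 × 10^6 m/s
a = v²/r = (5.47 × 10^6)² / 4.23 × 10^-11 = 7.08 × 10^23 m/s²

7.08 × 10^23 m/s²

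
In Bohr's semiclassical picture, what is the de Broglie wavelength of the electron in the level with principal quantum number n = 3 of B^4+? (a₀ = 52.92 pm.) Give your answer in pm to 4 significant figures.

199.5 pm

The Bohr quantisation condition is nλ = 2πr_n.
r_n = n²a₀/Z = 95.26 pm
λ = 2πr_n/n = 2π·95.26/3 = 199.5 pm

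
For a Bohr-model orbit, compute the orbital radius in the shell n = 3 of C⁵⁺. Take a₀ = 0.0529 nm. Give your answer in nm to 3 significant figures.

r_n = n²a₀/Z = 3² × 0.0529 / 6
    = 9 × 0.0529 / 6 = 0.0794 nm

0.0794 nm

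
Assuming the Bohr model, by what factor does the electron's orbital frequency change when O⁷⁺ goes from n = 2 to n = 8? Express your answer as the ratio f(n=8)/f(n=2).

1/64

f ∝ Z^2 · n^-3; with Z fixed, f ∝ n^-3.
f(n=8)/f(n=2) = (8/2)^-3 = 1/64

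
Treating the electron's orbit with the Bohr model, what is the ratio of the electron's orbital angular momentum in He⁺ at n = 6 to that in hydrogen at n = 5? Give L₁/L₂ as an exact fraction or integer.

6/5

L = nℏ is independent of Z.
L₁/L₂ = n₁/n₂ = 6/5 = 6/5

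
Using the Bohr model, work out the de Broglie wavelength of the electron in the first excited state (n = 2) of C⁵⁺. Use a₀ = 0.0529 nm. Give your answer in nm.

0.111 nm

The Bohr quantisation condition is nλ = 2πr_n.
r_n = n²a₀/Z = 0.0353 nm
λ = 2πr_n/n = 2π·0.0353/2 = 0.111 nm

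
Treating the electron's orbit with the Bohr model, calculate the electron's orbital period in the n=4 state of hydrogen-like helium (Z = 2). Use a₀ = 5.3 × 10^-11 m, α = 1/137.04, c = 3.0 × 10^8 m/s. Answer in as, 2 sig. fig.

2400 as

r = n²a₀/Z = 4²·5.3 × 10^-11/2 = 4.2 × 10^-10 m
v = Zαc/n = 2·0.0073·3.0 × 10^8/4 = 1.1 × 10^6 m/s
T = 2πr/v = 2.4 × 10^-15 s = 2400 as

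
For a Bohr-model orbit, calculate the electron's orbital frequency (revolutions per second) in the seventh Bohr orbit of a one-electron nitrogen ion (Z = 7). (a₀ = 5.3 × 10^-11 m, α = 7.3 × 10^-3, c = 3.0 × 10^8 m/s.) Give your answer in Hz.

9.4 × 10^14 Hz

r = n²a₀/Z = 3.7 × 10^-10 m, v = Zαc/n = 2.2 × 10^6 m/s
f = v/(2πr) = 9.4 × 10^14 Hz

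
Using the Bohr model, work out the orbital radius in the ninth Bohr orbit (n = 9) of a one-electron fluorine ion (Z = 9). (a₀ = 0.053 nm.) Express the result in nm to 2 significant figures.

0.48 nm

r_n = n²a₀/Z = 9² × 0.053 / 9
    = 81 × 0.053 / 9 = 0.48 nm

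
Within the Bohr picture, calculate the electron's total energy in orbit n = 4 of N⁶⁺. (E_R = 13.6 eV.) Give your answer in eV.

E_n = −E_R·Z²/n² = −13.6 × 7²/4² = -41.6 eV

-41.6 eV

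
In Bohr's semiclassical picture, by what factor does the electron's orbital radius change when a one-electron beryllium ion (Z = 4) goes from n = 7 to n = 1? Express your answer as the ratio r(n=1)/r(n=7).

1/49

r ∝ Z^-1 · n^2; with Z fixed, r ∝ n^2.
r(n=1)/r(n=7) = (1/7)^2 = 1/49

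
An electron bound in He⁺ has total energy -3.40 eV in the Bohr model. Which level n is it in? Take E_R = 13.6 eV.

4

E_n = −E_R Z²/n² ⇒ n² = E_R Z²/(−E_n) = 13.6 × 2² / 3.40 ≈ 16.00
n = 4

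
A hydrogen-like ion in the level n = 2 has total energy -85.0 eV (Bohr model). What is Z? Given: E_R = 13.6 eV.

E_n = −E_R Z²/n² ⇒ Z² = −E_n n²/E_R = 85.0 × 2² / 13.6 ≈ 25.00
Z = 5

5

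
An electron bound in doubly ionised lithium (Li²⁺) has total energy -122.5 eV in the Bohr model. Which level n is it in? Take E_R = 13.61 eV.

1

E_n = −E_R Z²/n² ⇒ n² = E_R Z²/(−E_n) = 13.61 × 3² / 122.5 ≈ 1.00
n = 1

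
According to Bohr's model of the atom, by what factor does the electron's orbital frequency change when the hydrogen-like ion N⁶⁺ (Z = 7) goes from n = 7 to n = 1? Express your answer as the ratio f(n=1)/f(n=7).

343

f ∝ Z^2 · n^-3; with Z fixed, f ∝ n^-3.
f(n=1)/f(n=7) = (1/7)^-3 = 343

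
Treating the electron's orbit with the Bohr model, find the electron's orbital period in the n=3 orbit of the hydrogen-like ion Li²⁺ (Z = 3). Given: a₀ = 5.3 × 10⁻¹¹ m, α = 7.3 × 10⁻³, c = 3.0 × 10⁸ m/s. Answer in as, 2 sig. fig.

460 as

r = n²a₀/Z = 3²·5.3 × 10⁻¹¹/3 = 1.6 × 10⁻¹⁰ m
v = Zαc/n = 3·0.0073·3.0 × 10⁸/3 = 2.2 × 10⁶ m/s
T = 2πr/v = 4.6 × 10⁻¹⁶ s = 460 as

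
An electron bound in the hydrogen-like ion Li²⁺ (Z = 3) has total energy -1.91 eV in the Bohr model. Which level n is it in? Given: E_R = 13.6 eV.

E_n = −E_R Z²/n² ⇒ n² = E_R Z²/(−E_n) = 13.6 × 3² / 1.91 ≈ 64.08
n = 8

8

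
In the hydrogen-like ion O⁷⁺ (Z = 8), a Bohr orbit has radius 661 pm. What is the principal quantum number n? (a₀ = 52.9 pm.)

10

r_n = n²a₀/Z ⇒ n² = rZ/a₀ = 661 × 8 / 52.9 ≈ 99.96
n = 10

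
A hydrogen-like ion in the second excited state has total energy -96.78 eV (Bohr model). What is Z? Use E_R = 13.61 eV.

E_n = −E_R Z²/n² ⇒ Z² = −E_n n²/E_R = 96.78 × 3² / 13.61 ≈ 64.00
Z = 8

8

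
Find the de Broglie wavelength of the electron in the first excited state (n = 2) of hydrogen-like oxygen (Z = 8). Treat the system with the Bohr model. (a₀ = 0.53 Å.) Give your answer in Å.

The Bohr quantisation condition is nλ = 2πr_n.
r_n = n²a₀/Z = 0.27 Å
λ = 2πr_n/n = 2π·0.27/2 = 0.83 Å

0.83 Å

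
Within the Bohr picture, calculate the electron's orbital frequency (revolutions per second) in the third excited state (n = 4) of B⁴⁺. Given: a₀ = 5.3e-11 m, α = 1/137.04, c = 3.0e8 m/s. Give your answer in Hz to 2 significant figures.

2.6e15 Hz

r = n²a₀/Z = 1.7e-10 m, v = Zαc/n = 2.7e6 m/s
f = v/(2πr) = 2.6e15 Hz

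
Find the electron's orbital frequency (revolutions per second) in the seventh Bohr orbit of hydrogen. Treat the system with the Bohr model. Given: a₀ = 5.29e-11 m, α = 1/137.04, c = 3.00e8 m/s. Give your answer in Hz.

1.92e13 Hz

r = n²a₀/Z = 2.59e-9 m, v = Zαc/n = 3.13e5 m/s
f = v/(2πr) = 1.92e13 Hz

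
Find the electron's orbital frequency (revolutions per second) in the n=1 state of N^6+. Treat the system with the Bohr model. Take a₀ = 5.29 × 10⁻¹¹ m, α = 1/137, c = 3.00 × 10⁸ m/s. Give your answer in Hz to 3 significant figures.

r = n²a₀/Z = 7.56 × 10⁻¹² m, v = Zαc/n = 1.53 × 10⁷ m/s
f = v/(2πr) = 3.23 × 10¹⁷ Hz

3.23 × 10¹⁷ Hz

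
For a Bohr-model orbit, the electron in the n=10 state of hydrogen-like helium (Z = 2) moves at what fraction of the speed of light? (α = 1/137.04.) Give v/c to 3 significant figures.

0.00146

v_n = Zαc/n, so v/c = Zα/n = 2 × 0.00730 / 10 = 0.00146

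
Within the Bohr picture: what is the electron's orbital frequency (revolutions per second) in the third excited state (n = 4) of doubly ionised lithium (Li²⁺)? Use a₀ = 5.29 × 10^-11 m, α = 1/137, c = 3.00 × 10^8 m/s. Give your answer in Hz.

r = n²a₀/Z = 2.82 × 10^-10 m, v = Zαc/n = 1.64 × 10^6 m/s
f = v/(2πr) = 9.26 × 10^14 Hz

9.26 × 10^14 Hz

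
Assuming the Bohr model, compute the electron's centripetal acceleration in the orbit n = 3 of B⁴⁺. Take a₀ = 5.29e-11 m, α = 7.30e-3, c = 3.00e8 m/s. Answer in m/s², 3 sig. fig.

r = n²a₀/Z = 9.52e-11 m, v = Zαc/n = 3.65e6 m/s
a = v²/r = (3.65e6)² / 9.52e-11 = 1.40e23 m/s²

1.40e23 m/s²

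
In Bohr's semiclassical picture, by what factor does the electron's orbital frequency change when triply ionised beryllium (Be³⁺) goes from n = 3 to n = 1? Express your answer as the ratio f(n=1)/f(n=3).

f ∝ Z^2 · n^-3; with Z fixed, f ∝ n^-3.
f(n=1)/f(n=3) = (1/3)^-3 = 27

27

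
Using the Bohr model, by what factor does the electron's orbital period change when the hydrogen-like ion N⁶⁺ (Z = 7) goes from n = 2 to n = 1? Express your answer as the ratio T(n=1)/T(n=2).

1/8

T ∝ Z^-2 · n^3; with Z fixed, T ∝ n^3.
T(n=1)/T(n=2) = (1/2)^3 = 1/8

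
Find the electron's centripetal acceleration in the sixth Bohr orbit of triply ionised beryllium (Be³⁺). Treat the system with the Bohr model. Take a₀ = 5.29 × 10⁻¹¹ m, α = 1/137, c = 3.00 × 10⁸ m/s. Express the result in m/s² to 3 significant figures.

4.48 × 10²¹ m/s²

r = n²a₀/Z = 4.76 × 10⁻¹⁰ m, v = Zαc/n = 1.46 × 10⁶ m/s
a = v²/r = (1.46 × 10⁶)² / 4.76 × 10⁻¹⁰ = 4.48 × 10²¹ m/s²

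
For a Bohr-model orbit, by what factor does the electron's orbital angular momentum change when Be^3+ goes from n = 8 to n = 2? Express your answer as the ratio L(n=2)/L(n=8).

L = nℏ depends only on n, so L ∝ n.
L(n=2)/L(n=8) = (2/8)^1 = 1/4

1/4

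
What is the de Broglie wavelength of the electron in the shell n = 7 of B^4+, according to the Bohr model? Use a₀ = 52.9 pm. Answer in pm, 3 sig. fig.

465 pm

The Bohr quantisation condition is nλ = 2πr_n.
r_n = n²a₀/Z = 518 pm
λ = 2πr_n/n = 2π·518/7 = 465 pm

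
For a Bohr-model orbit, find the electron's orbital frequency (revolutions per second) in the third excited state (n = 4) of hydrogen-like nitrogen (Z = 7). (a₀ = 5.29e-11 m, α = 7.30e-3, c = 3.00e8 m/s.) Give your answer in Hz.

r = n²a₀/Z = 1.21e-10 m, v = Zαc/n = 3.83e6 m/s
f = v/(2πr) = 5.04e15 Hz

5.04e15 Hz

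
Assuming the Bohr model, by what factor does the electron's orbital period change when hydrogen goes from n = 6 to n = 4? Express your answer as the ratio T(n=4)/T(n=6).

8/27

T ∝ Z^-2 · n^3; with Z fixed, T ∝ n^3.
T(n=4)/T(n=6) = (4/6)^3 = 8/27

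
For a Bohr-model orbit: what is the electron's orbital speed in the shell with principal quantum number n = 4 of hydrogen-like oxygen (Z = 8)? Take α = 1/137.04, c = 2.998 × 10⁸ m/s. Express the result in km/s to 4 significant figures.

v_n = Zαc/n = 8 × 0.007297 × 2.998 × 10⁸ / 4
    = 4375 km/s

4375 km/s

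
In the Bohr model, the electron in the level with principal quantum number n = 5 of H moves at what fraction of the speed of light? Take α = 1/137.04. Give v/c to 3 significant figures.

v_n = Zαc/n, so v/c = Zα/n = 1 × 0.00730 / 5 = 0.00146

0.00146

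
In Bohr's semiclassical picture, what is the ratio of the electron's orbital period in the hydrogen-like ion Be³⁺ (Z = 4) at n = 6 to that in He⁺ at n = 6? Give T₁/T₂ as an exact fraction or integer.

1/4

T ∝ Z^-2 · n^3
T₁/T₂ = (4/2)^-2 · (6/6)^3 = 1/4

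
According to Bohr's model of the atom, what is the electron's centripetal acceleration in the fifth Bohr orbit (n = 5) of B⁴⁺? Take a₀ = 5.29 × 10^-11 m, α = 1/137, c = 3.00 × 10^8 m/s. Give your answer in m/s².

r = n²a₀/Z = 2.64 × 10^-10 m, v = Zαc/n = 2.19 × 10^6 m/s
a = v²/r = (2.19 × 10^6)² / 2.64 × 10^-10 = 1.81 × 10^22 m/s²

1.81 × 10^22 m/s²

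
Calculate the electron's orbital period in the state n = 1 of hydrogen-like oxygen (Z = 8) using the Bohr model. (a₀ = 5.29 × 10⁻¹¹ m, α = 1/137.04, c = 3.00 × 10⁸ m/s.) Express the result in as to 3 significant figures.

2.37 as

r = n²a₀/Z = 1²·5.29 × 10⁻¹¹/8 = 6.61 × 10⁻¹² m
v = Zαc/n = 8·0.00730·3.00 × 10⁸/1 = 1.75 × 10⁷ m/s
T = 2πr/v = 2.37 × 10⁻¹⁸ s = 2.37 as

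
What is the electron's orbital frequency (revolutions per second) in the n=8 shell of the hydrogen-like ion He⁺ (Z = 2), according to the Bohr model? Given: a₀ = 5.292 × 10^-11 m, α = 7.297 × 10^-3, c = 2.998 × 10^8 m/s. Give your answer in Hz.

5.140 × 10^13 Hz

r = n²a₀/Z = 1.693 × 10^-9 m, v = Zαc/n = 5.469 × 10^5 m/s
f = v/(2πr) = 5.140 × 10^13 Hz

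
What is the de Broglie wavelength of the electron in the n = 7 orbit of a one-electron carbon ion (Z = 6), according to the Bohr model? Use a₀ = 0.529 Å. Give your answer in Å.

The Bohr quantisation condition is nλ = 2πr_n.
r_n = n²a₀/Z = 4.32 Å
λ = 2πr_n/n = 2π·4.32/7 = 3.88 Å

3.88 Å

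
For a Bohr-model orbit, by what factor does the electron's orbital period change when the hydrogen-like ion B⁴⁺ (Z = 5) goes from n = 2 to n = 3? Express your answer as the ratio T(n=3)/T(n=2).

T ∝ Z^-2 · n^3; with Z fixed, T ∝ n^3.
T(n=3)/T(n=2) = (3/2)^3 = 27/8

27/8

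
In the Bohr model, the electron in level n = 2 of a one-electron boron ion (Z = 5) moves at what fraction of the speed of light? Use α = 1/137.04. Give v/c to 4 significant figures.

v_n = Zαc/n, so v/c = Zα/n = 5 × 0.007297 / 2 = 0.01824

0.01824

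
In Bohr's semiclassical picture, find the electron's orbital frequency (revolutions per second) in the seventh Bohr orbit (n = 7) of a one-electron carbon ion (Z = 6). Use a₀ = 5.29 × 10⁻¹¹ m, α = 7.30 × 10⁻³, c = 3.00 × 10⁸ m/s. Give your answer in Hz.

6.92 × 10¹⁴ Hz

r = n²a₀/Z = 4.32 × 10⁻¹⁰ m, v = Zαc/n = 1.88 × 10⁶ m/s
f = v/(2πr) = 6.92 × 10¹⁴ Hz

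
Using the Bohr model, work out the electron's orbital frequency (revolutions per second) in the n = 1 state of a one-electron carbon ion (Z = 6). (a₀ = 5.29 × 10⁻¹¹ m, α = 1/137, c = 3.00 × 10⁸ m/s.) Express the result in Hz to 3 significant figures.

r = n²a₀/Z = 8.82 × 10⁻¹² m, v = Zαc/n = 1.31 × 10⁷ m/s
f = v/(2πr) = 2.37 × 10¹⁷ Hz

2.37 × 10¹⁷ Hz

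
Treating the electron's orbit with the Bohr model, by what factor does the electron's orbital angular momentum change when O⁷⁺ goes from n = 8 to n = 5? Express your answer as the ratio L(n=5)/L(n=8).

5/8

L = nℏ depends only on n, so L ∝ n.
L(n=5)/L(n=8) = (5/8)^1 = 5/8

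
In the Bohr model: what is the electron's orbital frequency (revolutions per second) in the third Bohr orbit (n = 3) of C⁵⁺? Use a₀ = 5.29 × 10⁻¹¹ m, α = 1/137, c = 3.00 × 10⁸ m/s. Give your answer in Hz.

8.78 × 10¹⁵ Hz

r = n²a₀/Z = 7.94 × 10⁻¹¹ m, v = Zαc/n = 4.38 × 10⁶ m/s
f = v/(2πr) = 8.78 × 10¹⁵ Hz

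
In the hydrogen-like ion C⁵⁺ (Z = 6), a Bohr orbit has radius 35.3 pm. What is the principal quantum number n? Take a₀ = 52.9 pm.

r_n = n²a₀/Z ⇒ n² = rZ/a₀ = 35.3 × 6 / 52.9 ≈ 4.00
n = 2

2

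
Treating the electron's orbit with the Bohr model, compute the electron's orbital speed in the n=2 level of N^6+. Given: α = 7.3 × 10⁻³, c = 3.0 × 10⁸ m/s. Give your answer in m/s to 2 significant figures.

7.7 × 10⁶ m/s

v_n = Zαc/n = 7 × 0.0073 × 3.0 × 10⁸ / 2
    = 7.7 × 10⁶ m/s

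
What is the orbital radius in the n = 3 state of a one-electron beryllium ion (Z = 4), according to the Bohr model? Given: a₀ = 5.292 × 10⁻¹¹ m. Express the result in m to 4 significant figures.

1.191 × 10⁻¹⁰ m

r_n = n²a₀/Z = 3² × 5.292 × 10⁻¹¹ / 4
    = 9 × 5.292 × 10⁻¹¹ / 4 = 1.191 × 10⁻¹⁰ m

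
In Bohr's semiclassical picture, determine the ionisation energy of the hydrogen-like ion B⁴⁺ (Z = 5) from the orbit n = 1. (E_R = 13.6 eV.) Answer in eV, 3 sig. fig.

340 eV

E_n = −E_R·Z²/n² = −13.6 × 5²/1² eV = -340 eV
Ionisation energy = −E_n = 340 eV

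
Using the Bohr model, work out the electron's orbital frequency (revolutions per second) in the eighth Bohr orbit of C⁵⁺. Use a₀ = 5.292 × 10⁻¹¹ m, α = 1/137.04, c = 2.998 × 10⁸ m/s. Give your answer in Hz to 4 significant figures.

r = n²a₀/Z = 5.645 × 10⁻¹⁰ m, v = Zαc/n = 1.641 × 10⁶ m/s
f = v/(2πr) = 4.626 × 10¹⁴ Hz

4.626 × 10¹⁴ Hz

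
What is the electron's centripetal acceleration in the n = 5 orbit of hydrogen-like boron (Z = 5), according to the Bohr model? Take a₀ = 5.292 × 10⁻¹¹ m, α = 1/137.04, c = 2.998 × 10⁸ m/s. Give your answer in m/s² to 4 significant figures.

r = n²a₀/Z = 2.646 × 10⁻¹⁰ m, v = Zαc/n = 2.188 × 10⁶ m/s
a = v²/r = (2.188 × 10⁶)² / 2.646 × 10⁻¹⁰ = 1.809 × 10²² m/s²

1.809 × 10²² m/s²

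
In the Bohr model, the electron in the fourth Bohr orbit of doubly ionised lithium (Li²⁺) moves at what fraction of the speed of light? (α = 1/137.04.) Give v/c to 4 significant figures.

0.005473

v_n = Zαc/n, so v/c = Zα/n = 3 × 0.007297 / 4 = 0.005473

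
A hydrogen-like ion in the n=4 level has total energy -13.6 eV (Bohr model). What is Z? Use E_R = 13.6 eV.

4

E_n = −E_R Z²/n² ⇒ Z² = −E_n n²/E_R = 13.6 × 4² / 13.6 ≈ 16.00
Z = 4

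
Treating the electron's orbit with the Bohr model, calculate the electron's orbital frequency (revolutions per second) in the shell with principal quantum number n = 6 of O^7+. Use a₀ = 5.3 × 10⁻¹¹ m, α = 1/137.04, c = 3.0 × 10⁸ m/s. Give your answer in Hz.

1.9 × 10¹⁵ Hz

r = n²a₀/Z = 2.4 × 10⁻¹⁰ m, v = Zαc/n = 2.9 × 10⁶ m/s
f = v/(2πr) = 1.9 × 10¹⁵ Hz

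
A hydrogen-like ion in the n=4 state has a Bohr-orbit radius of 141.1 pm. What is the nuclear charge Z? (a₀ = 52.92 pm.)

r_n = n²a₀/Z ⇒ Z = n²a₀/r = 4² × 52.92 / 141.1 ≈ 6.00
Z = 6

6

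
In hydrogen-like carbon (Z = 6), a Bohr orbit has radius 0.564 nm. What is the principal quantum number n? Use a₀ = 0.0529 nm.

8

r_n = n²a₀/Z ⇒ n² = rZ/a₀ = 0.564 × 6 / 0.0529 ≈ 63.97
n = 8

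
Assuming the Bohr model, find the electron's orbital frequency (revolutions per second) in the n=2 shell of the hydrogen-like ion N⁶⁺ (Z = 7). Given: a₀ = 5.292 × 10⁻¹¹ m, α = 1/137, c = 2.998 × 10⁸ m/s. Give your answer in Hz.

4.031 × 10¹⁶ Hz

r = n²a₀/Z = 3.024 × 10⁻¹¹ m, v = Zαc/n = 7.659 × 10⁶ m/s
f = v/(2πr) = 4.031 × 10¹⁶ Hz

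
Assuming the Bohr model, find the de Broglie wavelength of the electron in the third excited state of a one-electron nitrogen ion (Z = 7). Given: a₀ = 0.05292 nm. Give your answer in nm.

The Bohr quantisation condition is nλ = 2πr_n.
r_n = n²a₀/Z = 0.1210 nm
λ = 2πr_n/n = 2π·0.1210/4 = 0.1900 nm

0.1900 nm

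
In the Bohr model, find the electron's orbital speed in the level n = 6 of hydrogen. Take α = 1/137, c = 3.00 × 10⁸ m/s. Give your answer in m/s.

3.65 × 10⁵ m/s

v_n = Zαc/n = 1 × 0.00730 × 3.00 × 10⁸ / 6
    = 3.65 × 10⁵ m/s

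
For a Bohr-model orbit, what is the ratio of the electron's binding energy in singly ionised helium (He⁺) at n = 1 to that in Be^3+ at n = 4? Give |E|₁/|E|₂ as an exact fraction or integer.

|E| ∝ Z^2 · n^-2
|E|₁/|E|₂ = (2/4)^2 · (1/4)^-2 = 4

4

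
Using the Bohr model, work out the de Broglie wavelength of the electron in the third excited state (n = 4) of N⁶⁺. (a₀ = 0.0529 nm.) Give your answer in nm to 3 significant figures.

The Bohr quantisation condition is nλ = 2πr_n.
r_n = n²a₀/Z = 0.121 nm
λ = 2πr_n/n = 2π·0.121/4 = 0.190 nm

0.190 nm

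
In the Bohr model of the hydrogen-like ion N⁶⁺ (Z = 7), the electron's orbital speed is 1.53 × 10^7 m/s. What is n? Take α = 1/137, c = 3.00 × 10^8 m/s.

1

v_n = Zαc/n ⇒ n = Zαc/v = 7 × 0.00730 × 3.00 × 10^8 / 1.53 × 10^7 ≈ 1.00
n = 1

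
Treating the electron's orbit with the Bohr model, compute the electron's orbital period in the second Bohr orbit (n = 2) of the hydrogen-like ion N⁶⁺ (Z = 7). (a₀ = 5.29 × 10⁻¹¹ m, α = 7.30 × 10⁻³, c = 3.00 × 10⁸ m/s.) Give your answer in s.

2.48 × 10⁻¹⁷ s

r = n²a₀/Z = 2²·5.29 × 10⁻¹¹/7 = 3.02 × 10⁻¹¹ m
v = Zαc/n = 7·0.00730·3.00 × 10⁸/2 = 7.67 × 10⁶ m/s
T = 2πr/v = 2.48 × 10⁻¹⁷ s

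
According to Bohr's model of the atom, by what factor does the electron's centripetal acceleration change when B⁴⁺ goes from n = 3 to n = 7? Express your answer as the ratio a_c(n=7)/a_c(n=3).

81/2401

a_c ∝ Z^3 · n^-4; with Z fixed, a_c ∝ n^-4.
a_c(n=7)/a_c(n=3) = (7/3)^-4 = 81/2401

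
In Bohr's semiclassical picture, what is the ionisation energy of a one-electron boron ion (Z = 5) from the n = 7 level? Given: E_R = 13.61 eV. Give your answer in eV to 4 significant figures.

6.944 eV

E_n = −E_R·Z²/n² = −13.61 × 5²/7² eV = -6.944 eV
Ionisation energy = −E_n = 6.944 eV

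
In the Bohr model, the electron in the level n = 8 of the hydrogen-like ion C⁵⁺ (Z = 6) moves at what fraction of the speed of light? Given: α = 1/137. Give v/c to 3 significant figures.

0.00547

v_n = Zαc/n, so v/c = Zα/n = 6 × 0.00730 / 8 = 0.00547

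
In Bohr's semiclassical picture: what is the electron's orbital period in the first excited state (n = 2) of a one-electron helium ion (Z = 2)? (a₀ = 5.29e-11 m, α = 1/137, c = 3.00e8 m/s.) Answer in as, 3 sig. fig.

r = n²a₀/Z = 2²·5.29e-11/2 = 1.06e-10 m
v = Zαc/n = 2·0.00730·3.00e8/2 = 2.19e6 m/s
T = 2πr/v = 3.04e-16 s = 304 as

304 as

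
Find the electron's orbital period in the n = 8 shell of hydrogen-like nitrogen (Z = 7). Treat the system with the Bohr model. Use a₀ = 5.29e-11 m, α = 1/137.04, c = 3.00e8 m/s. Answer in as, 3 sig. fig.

1590 as

r = n²a₀/Z = 8²·5.29e-11/7 = 4.84e-10 m
v = Zαc/n = 7·0.00730·3.00e8/8 = 1.92e6 m/s
T = 2πr/v = 1.59e-15 s = 1590 as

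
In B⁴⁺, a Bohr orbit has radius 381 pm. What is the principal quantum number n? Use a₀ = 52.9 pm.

r_n = n²a₀/Z ⇒ n² = rZ/a₀ = 381 × 5 / 52.9 ≈ 36.01
n = 6

6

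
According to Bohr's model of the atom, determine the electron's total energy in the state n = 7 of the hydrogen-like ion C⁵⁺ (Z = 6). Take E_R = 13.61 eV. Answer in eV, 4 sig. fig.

-9.999 eV

E_n = −E_R·Z²/n² = −13.61 × 6²/7² = -9.999 eV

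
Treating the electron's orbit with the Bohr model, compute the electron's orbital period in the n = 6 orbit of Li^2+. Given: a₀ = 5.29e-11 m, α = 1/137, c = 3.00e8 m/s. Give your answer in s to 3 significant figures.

r = n²a₀/Z = 6²·5.29e-11/3 = 6.35e-10 m
v = Zαc/n = 3·0.00730·3.00e8/6 = 1.09e6 m/s
T = 2πr/v = 3.64e-15 s

3.64e-15 s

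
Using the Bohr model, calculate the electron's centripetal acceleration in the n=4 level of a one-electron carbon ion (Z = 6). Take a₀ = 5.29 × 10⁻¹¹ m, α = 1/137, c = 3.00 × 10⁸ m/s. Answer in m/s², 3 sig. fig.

r = n²a₀/Z = 1.41 × 10⁻¹⁰ m, v = Zαc/n = 3.28 × 10⁶ m/s
a = v²/r = (3.28 × 10⁶)² / 1.41 × 10⁻¹⁰ = 7.65 × 10²² m/s²

7.65 × 10²² m/s²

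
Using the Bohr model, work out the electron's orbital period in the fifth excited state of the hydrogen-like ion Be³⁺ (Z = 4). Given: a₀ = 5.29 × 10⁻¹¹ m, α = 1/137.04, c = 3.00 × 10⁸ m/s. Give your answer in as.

2050 as

r = n²a₀/Z = 6²·5.29 × 10⁻¹¹/4 = 4.76 × 10⁻¹⁰ m
v = Zαc/n = 4·0.00730·3.00 × 10⁸/6 = 1.46 × 10⁶ m/s
T = 2πr/v = 2.05 × 10⁻¹⁵ s = 2050 as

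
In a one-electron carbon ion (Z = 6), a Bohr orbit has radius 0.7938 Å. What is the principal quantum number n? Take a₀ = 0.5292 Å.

r_n = n²a₀/Z ⇒ n² = rZ/a₀ = 0.7938 × 6 / 0.5292 ≈ 9.00
n = 3

3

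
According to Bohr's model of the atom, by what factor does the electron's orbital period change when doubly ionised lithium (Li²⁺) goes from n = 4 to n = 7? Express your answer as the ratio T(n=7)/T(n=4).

343/64

T ∝ Z^-2 · n^3; with Z fixed, T ∝ n^3.
T(n=7)/T(n=4) = (7/4)^3 = 343/64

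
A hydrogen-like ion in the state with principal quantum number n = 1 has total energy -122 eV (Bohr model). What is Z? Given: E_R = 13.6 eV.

E_n = −E_R Z²/n² ⇒ Z² = −E_n n²/E_R = 122 × 1² / 13.6 ≈ 8.97
Z = 3

3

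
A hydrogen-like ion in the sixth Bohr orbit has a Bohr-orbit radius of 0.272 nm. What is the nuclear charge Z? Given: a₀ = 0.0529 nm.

r_n = n²a₀/Z ⇒ Z = n²a₀/r = 6² × 0.0529 / 0.272 ≈ 7.00
Z = 7

7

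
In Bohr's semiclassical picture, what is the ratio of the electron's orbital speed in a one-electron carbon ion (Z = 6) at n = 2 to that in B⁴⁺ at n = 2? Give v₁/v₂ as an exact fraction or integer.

v ∝ Z^1 · n^-1
v₁/v₂ = (6/5)^1 · (2/2)^-1 = 6/5

6/5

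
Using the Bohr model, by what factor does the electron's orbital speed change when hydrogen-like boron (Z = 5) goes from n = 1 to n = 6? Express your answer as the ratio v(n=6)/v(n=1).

1/6

v ∝ Z^1 · n^-1; with Z fixed, v ∝ n^-1.
v(n=6)/v(n=1) = (6/1)^-1 = 1/6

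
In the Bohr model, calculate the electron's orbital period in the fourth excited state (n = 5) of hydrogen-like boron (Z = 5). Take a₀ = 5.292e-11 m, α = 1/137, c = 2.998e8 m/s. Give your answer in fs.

0.7597 fs

r = n²a₀/Z = 5²·5.292e-11/5 = 2.646e-10 m
v = Zαc/n = 5·0.007299·2.998e8/5 = 2.188e6 m/s
T = 2πr/v = 7.597e-16 s = 0.7597 fs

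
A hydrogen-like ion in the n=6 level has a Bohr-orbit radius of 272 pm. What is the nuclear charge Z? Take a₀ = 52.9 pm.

r_n = n²a₀/Z ⇒ Z = n²a₀/r = 6² × 52.9 / 272 ≈ 7.00
Z = 7

7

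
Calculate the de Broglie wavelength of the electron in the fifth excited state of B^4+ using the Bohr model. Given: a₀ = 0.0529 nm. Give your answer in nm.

0.399 nm

The Bohr quantisation condition is nλ = 2πr_n.
r_n = n²a₀/Z = 0.381 nm
λ = 2πr_n/n = 2π·0.381/6 = 0.399 nm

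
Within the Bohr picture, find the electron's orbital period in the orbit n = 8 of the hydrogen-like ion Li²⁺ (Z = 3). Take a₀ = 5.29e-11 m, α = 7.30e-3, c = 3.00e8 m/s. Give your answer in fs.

r = n²a₀/Z = 8²·5.29e-11/3 = 1.13e-9 m
v = Zαc/n = 3·0.00730·3.00e8/8 = 8.21e5 m/s
T = 2πr/v = 8.63e-15 s = 8.63 fs

8.63 fs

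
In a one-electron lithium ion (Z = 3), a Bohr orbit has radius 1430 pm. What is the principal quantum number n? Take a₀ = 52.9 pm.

r_n = n²a₀/Z ⇒ n² = rZ/a₀ = 1430 × 3 / 52.9 ≈ 81.10
n = 9

9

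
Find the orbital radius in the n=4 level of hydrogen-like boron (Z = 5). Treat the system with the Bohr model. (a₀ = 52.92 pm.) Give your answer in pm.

169.3 pm

r_n = n²a₀/Z = 4² × 52.92 / 5
    = 16 × 52.92 / 5 = 169.3 pm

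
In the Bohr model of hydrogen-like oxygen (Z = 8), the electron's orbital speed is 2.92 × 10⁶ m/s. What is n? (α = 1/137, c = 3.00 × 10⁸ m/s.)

v_n = Zαc/n ⇒ n = Zαc/v = 8 × 0.00730 × 3.00 × 10⁸ / 2.92 × 10⁶ ≈ 6.00
n = 6

6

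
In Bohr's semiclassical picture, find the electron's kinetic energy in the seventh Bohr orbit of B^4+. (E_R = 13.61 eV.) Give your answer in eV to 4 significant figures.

6.944 eV

For a Coulomb orbit the virial theorem gives K = −E_n.
E_n = −E_R·Z²/n², so K = E_R·Z²/n² = 13.61 × 5²/7² = 6.944 eV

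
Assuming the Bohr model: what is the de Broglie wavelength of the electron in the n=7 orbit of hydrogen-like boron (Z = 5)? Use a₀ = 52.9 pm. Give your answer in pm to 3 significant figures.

465 pm

The Bohr quantisation condition is nλ = 2πr_n.
r_n = n²a₀/Z = 518 pm
λ = 2πr_n/n = 2π·518/7 = 465 pm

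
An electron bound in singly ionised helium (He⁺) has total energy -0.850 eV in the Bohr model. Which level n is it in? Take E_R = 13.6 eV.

8

E_n = −E_R Z²/n² ⇒ n² = E_R Z²/(−E_n) = 13.6 × 2² / 0.850 ≈ 64.00
n = 8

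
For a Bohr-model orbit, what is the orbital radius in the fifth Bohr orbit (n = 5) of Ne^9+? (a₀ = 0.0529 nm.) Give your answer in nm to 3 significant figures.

0.132 nm

r_n = n²a₀/Z = 5² × 0.0529 / 10
    = 25 × 0.0529 / 10 = 0.132 nm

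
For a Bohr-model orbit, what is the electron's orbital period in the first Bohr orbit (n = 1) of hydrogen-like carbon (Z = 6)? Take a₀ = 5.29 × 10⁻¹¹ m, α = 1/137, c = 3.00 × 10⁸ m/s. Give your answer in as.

4.22 as

r = n²a₀/Z = 1²·5.29 × 10⁻¹¹/6 = 8.82 × 10⁻¹² m
v = Zαc/n = 6·0.00730·3.00 × 10⁸/1 = 1.31 × 10⁷ m/s
T = 2πr/v = 4.22 × 10⁻¹⁸ s = 4.22 as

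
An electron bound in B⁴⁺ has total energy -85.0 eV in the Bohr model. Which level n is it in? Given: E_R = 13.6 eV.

E_n = −E_R Z²/n² ⇒ n² = E_R Z²/(−E_n) = 13.6 × 5² / 85.0 ≈ 4.00
n = 2

2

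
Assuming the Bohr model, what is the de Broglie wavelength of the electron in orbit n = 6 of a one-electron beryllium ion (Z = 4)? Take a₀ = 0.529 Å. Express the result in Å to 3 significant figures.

4.99 Å

The Bohr quantisation condition is nλ = 2πr_n.
r_n = n²a₀/Z = 4.76 Å
λ = 2πr_n/n = 2π·4.76/6 = 4.99 Å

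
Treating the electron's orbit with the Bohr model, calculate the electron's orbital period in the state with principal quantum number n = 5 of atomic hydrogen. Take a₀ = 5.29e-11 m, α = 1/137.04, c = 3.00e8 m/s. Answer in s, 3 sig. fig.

r = n²a₀/Z = 5²·5.29e-11/1 = 1.32e-9 m
v = Zαc/n = 1·0.00730·3.00e8/5 = 4.38e5 m/s
T = 2πr/v = 1.90e-14 s

1.90e-14 s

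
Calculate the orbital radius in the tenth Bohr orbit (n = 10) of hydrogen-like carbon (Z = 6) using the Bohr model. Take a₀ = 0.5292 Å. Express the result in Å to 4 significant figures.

r_n = n²a₀/Z = 10² × 0.5292 / 6
    = 100 × 0.5292 / 6 = 8.820 Å

8.820 Å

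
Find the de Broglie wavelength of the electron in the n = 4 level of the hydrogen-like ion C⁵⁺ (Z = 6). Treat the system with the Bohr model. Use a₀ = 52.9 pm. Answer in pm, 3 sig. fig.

The Bohr quantisation condition is nλ = 2πr_n.
r_n = n²a₀/Z = 141 pm
λ = 2πr_n/n = 2π·141/4 = 222 pm

222 pm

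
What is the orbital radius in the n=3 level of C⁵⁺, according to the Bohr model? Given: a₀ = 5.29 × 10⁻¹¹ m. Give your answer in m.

r_n = n²a₀/Z = 3² × 5.29 × 10⁻¹¹ / 6
    = 9 × 5.29 × 10⁻¹¹ / 6 = 7.94 × 10⁻¹¹ m

7.94 × 10⁻¹¹ m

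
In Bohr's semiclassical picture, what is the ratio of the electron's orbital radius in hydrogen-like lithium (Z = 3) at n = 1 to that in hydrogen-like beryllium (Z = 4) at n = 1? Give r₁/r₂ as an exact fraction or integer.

r ∝ Z^-1 · n^2
r₁/r₂ = (3/4)^-1 · (1/1)^2 = 4/3

4/3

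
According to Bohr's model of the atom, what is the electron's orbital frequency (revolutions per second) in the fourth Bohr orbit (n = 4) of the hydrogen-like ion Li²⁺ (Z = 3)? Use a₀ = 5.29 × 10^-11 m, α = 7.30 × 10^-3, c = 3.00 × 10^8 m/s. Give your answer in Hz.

9.27 × 10^14 Hz

r = n²a₀/Z = 2.82 × 10^-10 m, v = Zαc/n = 1.64 × 10^6 m/s
f = v/(2πr) = 9.27 × 10^14 Hz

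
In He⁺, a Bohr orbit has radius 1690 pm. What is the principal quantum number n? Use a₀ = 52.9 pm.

r_n = n²a₀/Z ⇒ n² = rZ/a₀ = 1690 × 2 / 52.9 ≈ 63.89
n = 8

8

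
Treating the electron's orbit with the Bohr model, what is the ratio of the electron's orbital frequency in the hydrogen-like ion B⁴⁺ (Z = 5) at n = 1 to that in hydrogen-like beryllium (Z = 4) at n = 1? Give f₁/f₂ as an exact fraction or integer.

25/16

f ∝ Z^2 · n^-3
f₁/f₂ = (5/4)^2 · (1/1)^-3 = 25/16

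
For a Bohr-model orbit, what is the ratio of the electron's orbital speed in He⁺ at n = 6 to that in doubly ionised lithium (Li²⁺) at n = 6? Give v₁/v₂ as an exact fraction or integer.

2/3

v ∝ Z^1 · n^-1
v₁/v₂ = (2/3)^1 · (6/6)^-1 = 2/3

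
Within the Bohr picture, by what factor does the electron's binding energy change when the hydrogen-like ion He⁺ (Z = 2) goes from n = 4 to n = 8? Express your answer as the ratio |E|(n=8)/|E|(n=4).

1/4

|E| ∝ Z^2 · n^-2; with Z fixed, |E| ∝ n^-2.
|E|(n=8)/|E|(n=4) = (8/4)^-2 = 1/4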